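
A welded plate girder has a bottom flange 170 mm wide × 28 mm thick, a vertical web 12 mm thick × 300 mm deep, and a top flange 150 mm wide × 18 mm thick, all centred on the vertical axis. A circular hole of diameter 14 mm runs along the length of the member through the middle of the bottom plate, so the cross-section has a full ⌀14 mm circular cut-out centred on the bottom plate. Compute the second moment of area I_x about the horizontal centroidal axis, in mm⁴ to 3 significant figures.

Break the section into simple shapes (no overlaps), measuring from the bottom-left corner of the bounding box.
Bottom plate: 170 × 28, A = 4 760 mm², y = 14 mm, Ī = 310 987 mm⁴.
Web plate: 12 × 300, A = 3 600 mm², y = 178 mm, Ī = 27 000 000 mm⁴.
Top plate: 150 × 18, A = 2 700 mm², y = 337 mm, Ī = 72 900 mm⁴.
Hole (subtracted): ⌀14, A = 153.94 mm², y = 14 mm, Ī = 1885.7 mm⁴.
Centroid: ȳ = ΣA·y / ΣA = 148.1 mm.
Transfer each piece to the horizontal centroidal axis using Ī + A·d² with d = y − 148.1:
  bottom plate: d = -134.1 mm → contributes +85 908 822 mm⁴
  web plate: d = 29.9 mm → contributes +30 218 493 mm⁴
  top plate: d = 188.9 mm → contributes +96 417 839 mm⁴
  hole: d = -134.1 mm → contributes −2 770 113 mm⁴
Total I = 209 775 041 mm⁴.

I_x ≈ 2.10 × 10⁸ mm⁴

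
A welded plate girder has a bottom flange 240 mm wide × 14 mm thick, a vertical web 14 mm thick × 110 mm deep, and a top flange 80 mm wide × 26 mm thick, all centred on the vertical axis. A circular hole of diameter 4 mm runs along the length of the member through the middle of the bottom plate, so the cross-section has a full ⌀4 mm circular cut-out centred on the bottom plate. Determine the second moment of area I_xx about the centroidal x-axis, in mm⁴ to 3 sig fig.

I_xx ≈ 2.36 × 10⁷ mm⁴

Split into non-overlapping primitives; take the origin at the lower-left of the bounding box.
Bottom plate: 240 × 14, A = 3 360 mm², y = 7 mm, Ī = 54 880 mm⁴.
Web plate: 14 × 110, A = 1 540 mm², y = 69 mm, Ī = 1 552 833 mm⁴.
Top plate: 80 × 26, A = 2 080 mm², y = 137 mm, Ī = 117 173 mm⁴.
Hole (subtracted): ⌀4, A = 12.566 mm², y = 7 mm, Ī = 12.566 mm⁴.
Centroid: ȳ = ΣA·y / ΣA = 59.513 mm.
Transfer each piece to the centroidal x-axis using Ī + A·d² with d = y − 59.513:
  bottom plate: d = -52.513 mm → contributes +9 320 424 mm⁴
  web plate: d = 9.4871 mm → contributes +1 691 442 mm⁴
  top plate: d = 77.487 mm → contributes +12 606 021 mm⁴
  hole: d = -52.513 mm → contributes −34 666 mm⁴
Total I = 23 583 222 mm⁴.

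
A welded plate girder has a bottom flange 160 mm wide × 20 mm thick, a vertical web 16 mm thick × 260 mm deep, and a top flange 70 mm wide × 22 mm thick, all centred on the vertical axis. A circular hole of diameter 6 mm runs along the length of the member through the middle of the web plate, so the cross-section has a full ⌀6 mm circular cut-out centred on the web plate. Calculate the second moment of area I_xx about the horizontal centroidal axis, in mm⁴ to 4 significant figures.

Decompose the section into non-overlapping parts with the origin at the bottom-left of its bounding rectangle.
Bottom plate: 160 × 20, A = 3 200 mm², y = 10 mm, Ī = 106 667 mm⁴.
Web plate: 16 × 260, A = 4 160 mm², y = 150 mm, Ī = 23 434 667 mm⁴.
Top plate: 70 × 22, A = 1 540 mm², y = 291 mm, Ī = 62113.3 mm⁴.
Hole (subtracted): ⌀6, A = 28.2743 mm², y = 150 mm, Ī = 63.6173 mm⁴.
Centroid: ȳ = ΣA·y / ΣA = 123.978 mm.
Transfer each piece to the horizontal centroidal axis using Ī + A·d² with d = y − 123.978:
  bottom plate: d = -113.978 mm → contributes +41 677 821 mm⁴
  web plate: d = 26.022 mm → contributes +26 251 587 mm⁴
  top plate: d = 167.022 mm → contributes +43 022 487 mm⁴
  hole: d = 26.022 mm → contributes −19209.4 mm⁴
Total I = 110 932 685 mm⁴.

I_xx ≈ 1.109 × 10⁸ mm⁴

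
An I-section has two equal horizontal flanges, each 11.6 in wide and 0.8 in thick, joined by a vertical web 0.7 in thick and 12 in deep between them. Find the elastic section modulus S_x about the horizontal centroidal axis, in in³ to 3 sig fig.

S_x ≈ 127 in³

Decompose the section into non-overlapping parts with the origin at the bottom-left of its bounding rectangle.
Bottom flange: 11.6 × 0.8, A = 9.28 in², y = 0.4 in, Ī = 0.49493 in⁴.
Web: 0.7 × 12, A = 8.4 in², y = 6.8 in, Ī = 100.8 in⁴.
Top flange: 11.6 × 0.8, A = 9.28 in², y = 13.2 in, Ī = 0.49493 in⁴.
By symmetry the centroid is at mid-height, ȳ = 6.8 in.
Transfer each piece to the horizontal centroidal axis using Ī + A·d² with d = y − 6.8:
  bottom flange: d = -6.4 in → contributes +380.6 in⁴
  web: d = 0 in → contributes +100.8 in⁴
  top flange: d = 6.4 in → contributes +380.6 in⁴
Total I = 862.01 in⁴.
Extreme fibre distance c = 6.8 in; S = I/c = 126.77 in³.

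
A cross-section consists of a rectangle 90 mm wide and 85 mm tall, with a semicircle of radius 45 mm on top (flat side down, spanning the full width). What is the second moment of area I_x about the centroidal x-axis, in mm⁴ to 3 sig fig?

Break the section into simple shapes (no overlaps), measuring from the bottom-left corner of the bounding box.
Rectangular body: 90 × 85, A = 7 650 mm², y = 42.5 mm, Ī = 4 605 938 mm⁴.
Semicircular cap: semicircle r = 45, A = 3180.9 mm², y = 104.1 mm, Ī = 450 072 mm⁴.
Centroid: ȳ = ΣA·y / ΣA = 60.591 mm.
Transfer each piece to the centroidal x-axis using Ī + A·d² with d = y − 60.591:
  rectangular body: d = -18.091 mm → contributes +7 109 548 mm⁴
  semicircular cap: d = 43.508 mm → contributes +6 471 275 mm⁴
Total I = 13 580 823 mm⁴.

I_x ≈ 1.36 × 10⁷ mm⁴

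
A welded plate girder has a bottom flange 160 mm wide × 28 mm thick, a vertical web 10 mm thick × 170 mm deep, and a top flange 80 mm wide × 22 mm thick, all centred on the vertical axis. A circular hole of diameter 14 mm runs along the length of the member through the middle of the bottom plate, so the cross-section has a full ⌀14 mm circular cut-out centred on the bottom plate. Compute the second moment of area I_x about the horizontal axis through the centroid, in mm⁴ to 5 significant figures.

Decompose the section into non-overlapping parts with the origin at the bottom-left of its bounding rectangle.
Bottom plate: 160 × 28, A = 4 480 mm², y = 14 mm, Ī = 292693.3 mm⁴.
Web plate: 10 × 170, A = 1 700 mm², y = 113 mm, Ī = 4 094 167 mm⁴.
Top plate: 80 × 22, A = 1 760 mm², y = 209 mm, Ī = 70986.67 mm⁴.
Hole (subtracted): ⌀14, A = 153.938 mm², y = 14 mm, Ī = 1885.741 mm⁴.
Centroid: ȳ = ΣA·y / ΣA = 79.69431 mm.
Transfer each piece to the horizontal axis through the centroid using Ī + A·d² with d = y − 79.69431:
  bottom plate: d = -65.69431 mm → contributes +19 627 222 mm⁴
  web plate: d = 33.30569 mm → contributes +5 979 923 mm⁴
  top plate: d = 129.3057 mm → contributes +29 498 117 mm⁴
  hole: d = -65.69431 mm → contributes −666242.7 mm⁴
Total I = 54 439 019 mm⁴.

I_x ≈ 5.4439 × 10⁷ mm⁴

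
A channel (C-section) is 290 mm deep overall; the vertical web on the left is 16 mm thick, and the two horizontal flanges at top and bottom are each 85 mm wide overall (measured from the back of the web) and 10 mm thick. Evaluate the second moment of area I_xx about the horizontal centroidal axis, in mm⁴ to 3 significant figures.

Break the section into simple shapes (no overlaps), measuring from the bottom-left corner of the bounding box.
Web: 16 × 290, A = 4 640 mm², y = 145 mm, Ī = 32 518 667 mm⁴.
Top flange (beyond web): 69 × 10, A = 690 mm², y = 285 mm, Ī = 5 750 mm⁴.
Bottom flange (beyond web): 69 × 10, A = 690 mm², y = 5 mm, Ī = 5 750 mm⁴.
By symmetry the centroid is at mid-height, ȳ = 145 mm.
Transfer each piece to the horizontal centroidal axis using Ī + A·d² with d = y − 145:
  web: d = 0 mm → contributes +32 518 667 mm⁴
  top flange (beyond web): d = 140 mm → contributes +13 529 750 mm⁴
  bottom flange (beyond web): d = -140 mm → contributes +13 529 750 mm⁴
Total I = 59 578 167 mm⁴.

I_xx ≈ 5.96 × 10⁷ mm⁴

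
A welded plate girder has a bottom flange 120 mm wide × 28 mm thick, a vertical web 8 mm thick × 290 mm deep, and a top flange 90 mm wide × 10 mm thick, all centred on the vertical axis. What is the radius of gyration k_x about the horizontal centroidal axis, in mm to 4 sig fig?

Treat the section as a set of non-overlapping primitives; coordinates are from the bounding-box lower-left.
Bottom plate: 120 × 28, A = 3 360 mm², y = 14 mm, Ī = 219 520 mm⁴.
Web plate: 8 × 290, A = 2 320 mm², y = 173 mm, Ī = 16 259 333 mm⁴.
Top plate: 90 × 10, A = 900 mm², y = 323 mm, Ī = 7 500 mm⁴.
Centroid: ȳ = ΣA·y / ΣA = 112.325 mm.
Transfer each piece to the horizontal centroidal axis using Ī + A·d² with d = y − 112.325:
  bottom plate: d = -98.3252 mm → contributes +32 703 498 mm⁴
  web plate: d = 60.6748 mm → contributes +24 800 246 mm⁴
  top plate: d = 210.675 mm → contributes +39 952 974 mm⁴
Total I = 97 456 717 mm⁴.
Radius of gyration: k = √(I/A) = √(97 456 717 / 6 580) = 121.701 mm.

k_x ≈ 121.7 mm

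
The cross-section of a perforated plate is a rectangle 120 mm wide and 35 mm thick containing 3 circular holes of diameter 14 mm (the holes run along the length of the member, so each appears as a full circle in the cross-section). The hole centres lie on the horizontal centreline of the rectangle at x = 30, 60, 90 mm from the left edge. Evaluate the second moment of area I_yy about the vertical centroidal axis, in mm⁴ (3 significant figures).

I_yy ≈ 4.76 × 10⁶ mm⁴

Decompose the section into non-overlapping parts with the origin at the bottom-left of its bounding rectangle.
Plate: 120 × 35, A = 4 200 mm², x = 60 mm, Ī = 5 040 000 mm⁴.
Hole 1 (subtracted): ⌀14, A = 153.94 mm², x = 30 mm, Ī = 1885.7 mm⁴.
Hole 2 (subtracted): ⌀14, A = 153.94 mm², x = 60 mm, Ī = 1885.7 mm⁴.
Hole 3 (subtracted): ⌀14, A = 153.94 mm², x = 90 mm, Ī = 1885.7 mm⁴.
By symmetry the centroid is at mid-width, x̄ = 60 mm.
Transfer each piece to the vertical centroidal axis using Ī + A·d² with d = x − 60:
  plate: d = 0 mm → contributes +5 040 000 mm⁴
  hole 1: d = -30 mm → contributes −140 430 mm⁴
  hole 2: d = 0 mm → contributes −1885.7 mm⁴
  hole 3: d = 30 mm → contributes −140 430 mm⁴
Total I = 4 757 254 mm⁴.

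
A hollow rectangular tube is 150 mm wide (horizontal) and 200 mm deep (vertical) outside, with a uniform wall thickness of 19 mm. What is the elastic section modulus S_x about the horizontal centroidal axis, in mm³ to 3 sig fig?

S_x ≈ 6.03 × 10⁵ mm³

Split into non-overlapping primitives; take the origin at the lower-left of the bounding box.
Outer rectangle: 150 × 200, A = 30 000 mm², y = 100 mm, Ī = 100 000 000 mm⁴.
Inner void (subtracted): 112 × 162, A = 18 144 mm², y = 100 mm, Ī = 39 680 928 mm⁴.
By symmetry the centroid is at mid-height, ȳ = 100 mm.
All pieces are centred on the horizontal centroidal axis, so I = ΣĪ (holes subtracted) = 60 319 072 mm⁴.
Extreme fibre distance c = 100 mm; S = I/c = 603 191 mm³.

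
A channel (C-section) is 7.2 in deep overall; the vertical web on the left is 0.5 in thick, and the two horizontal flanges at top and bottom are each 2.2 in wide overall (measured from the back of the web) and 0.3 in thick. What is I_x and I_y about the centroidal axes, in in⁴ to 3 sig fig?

Break the section into simple shapes (no overlaps), measuring from the bottom-left corner of the bounding box.
Web: 0.5 × 7.2, A = 3.6 in², y = 3.6 in, Ī = 15.552 in⁴.
Top flange (beyond web): 1.7 × 0.3, A = 0.51 in², y = 7.05 in, Ī = 0.003825 in⁴.
Bottom flange (beyond web): 1.7 × 0.3, A = 0.51 in², y = 0.15 in, Ī = 0.003825 in⁴.
By symmetry the centroid is at mid-height, ȳ = 3.6 in.
Transfer each piece to the centroidal x-axis using Ī + A·d² with d = y − 3.6:
  web: d = 0 in → contributes +15.552 in⁴
  top flange (beyond web): d = 3.45 in → contributes +6.0741 in⁴
  bottom flange (beyond web): d = -3.45 in → contributes +6.0741 in⁴
Total I = 27.7 in⁴.
For the y-axis: x̄ = 0.49286 in.
Repeating about the centroidal y-axis gives I_y = 1.2824 in⁴.

I_x ≈ 27.7 in⁴, I_y ≈ 1.28 in⁴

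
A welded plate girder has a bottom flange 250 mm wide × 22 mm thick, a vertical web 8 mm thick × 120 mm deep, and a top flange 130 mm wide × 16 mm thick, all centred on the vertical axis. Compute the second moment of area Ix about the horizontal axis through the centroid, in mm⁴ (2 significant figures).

Ix ≈ 3.1 × 10⁷ mm⁴

Break the section into simple shapes (no overlaps), measuring from the bottom-left corner of the bounding box.
Bottom plate: 250 × 22, A = 5 500 mm², y = 11 mm, Ī = 221 833 mm⁴.
Web plate: 8 × 120, A = 960 mm², y = 82 mm, Ī = 1 152 000 mm⁴.
Top plate: 130 × 16, A = 2 080 mm², y = 150 mm, Ī = 44 373 mm⁴.
Centroid: ȳ = ΣA·y / ΣA = 52.84 mm.
Transfer each piece to the horizontal axis through the centroid using Ī + A·d² with d = y − 52.84:
  bottom plate: d = -41.84 mm → contributes +9 848 243 mm⁴
  web plate: d = 29.16 mm → contributes +1 968 514 mm⁴
  top plate: d = 97.16 mm → contributes +19 681 300 mm⁴
Total I = 31 498 057 mm⁴.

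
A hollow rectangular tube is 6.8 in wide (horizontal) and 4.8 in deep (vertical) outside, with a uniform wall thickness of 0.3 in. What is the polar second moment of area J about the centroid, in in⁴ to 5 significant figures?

J ≈ 66.748 in⁴

Decompose the section into non-overlapping parts with the origin at the bottom-left of its bounding rectangle.
Outer rectangle: 6.8 × 4.8, A = 32.64 in², y = 2.4 in, Ī = 62.6688 in⁴.
Inner void (subtracted): 6.2 × 4.2, A = 26.04 in², y = 2.4 in, Ī = 38.2788 in⁴.
By symmetry the centroid is at mid-height, ȳ = 2.4 in.
All pieces are centred on the centroidal x-axis, so I = ΣĪ (holes subtracted) = 24.39 in⁴.
Repeating about the centroidal y-axis gives I_y = 42.358 in⁴.
Polar second moment: J = I_x + I_y = 66.748 in⁴.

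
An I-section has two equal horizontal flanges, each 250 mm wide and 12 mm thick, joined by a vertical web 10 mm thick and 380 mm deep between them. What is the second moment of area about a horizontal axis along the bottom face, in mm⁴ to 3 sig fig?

I_base ≈ 6.76 × 10⁸ mm⁴

Break the section into simple shapes (no overlaps), measuring from the bottom-left corner of the bounding box.
Bottom flange: 250 × 12, A = 3 000 mm², y = 6 mm, Ī = 36 000 mm⁴.
Web: 10 × 380, A = 3 800 mm², y = 202 mm, Ī = 45 726 667 mm⁴.
Top flange: 250 × 12, A = 3 000 mm², y = 398 mm, Ī = 36 000 mm⁴.
Transfer each piece to the bottom edge using Ī + A·d² with d = y − 0:
  bottom flange: d = 6 mm → contributes +144 000 mm⁴
  web: d = 202 mm → contributes +200 781 867 mm⁴
  top flange: d = 398 mm → contributes +475 248 000 mm⁴
Total I = 676 173 867 mm⁴.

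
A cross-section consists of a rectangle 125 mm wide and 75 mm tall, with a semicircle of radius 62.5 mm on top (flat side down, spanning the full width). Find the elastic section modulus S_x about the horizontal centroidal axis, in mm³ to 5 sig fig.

S_x ≈ 2.8487 × 10⁵ mm³

Split into non-overlapping primitives; take the origin at the lower-left of the bounding box.
Rectangular body: 125 × 75, A = 9 375 mm², y = 37.5 mm, Ī = 4 394 531 mm⁴.
Semicircular cap: semicircle r = 62.5, A = 6135.923 mm², y = 101.5258 mm, Ī = 1 674 758 mm⁴.
Centroid: ȳ = ΣA·y / ΣA = 62.8278 mm.
Transfer each piece to the horizontal centroidal axis using Ī + A·d² with d = y − 62.8278:
  rectangular body: d = -25.3278 mm → contributes +10 408 569 mm⁴
  semicircular cap: d = 38.69803 mm → contributes +10 863 531 mm⁴
Total I = 21 272 100 mm⁴.
Extreme fibre distance c = 74.6722 mm; S = I/c = 284873.1 mm³.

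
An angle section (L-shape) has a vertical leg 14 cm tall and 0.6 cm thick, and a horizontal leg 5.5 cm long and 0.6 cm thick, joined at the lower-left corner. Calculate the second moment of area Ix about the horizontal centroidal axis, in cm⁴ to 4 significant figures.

Ix ≈ 235.0 cm⁴

Split into non-overlapping primitives; take the origin at the lower-left of the bounding box.
Vertical leg: 0.6 × 14, A = 8.4 cm², y = 7 cm, Ī = 137.2 cm⁴.
Horizontal leg (remainder): 4.9 × 0.6, A = 2.94 cm², y = 0.3 cm, Ī = 0.0882 cm⁴.
Centroid: ȳ = ΣA·y / ΣA = 5.26296 cm.
Transfer each piece to the horizontal centroidal axis using Ī + A·d² with d = y − 5.26296:
  vertical leg: d = 1.73704 cm → contributes +162.545 cm⁴
  horizontal leg (remainder): d = -4.96296 cm → contributes +72.5033 cm⁴
Total I = 235.049 cm⁴.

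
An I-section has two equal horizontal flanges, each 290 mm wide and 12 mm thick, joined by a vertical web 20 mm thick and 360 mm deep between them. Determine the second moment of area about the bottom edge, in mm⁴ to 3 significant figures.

I_base ≈ 8.41 × 10⁸ mm⁴

Treat the section as a set of non-overlapping primitives; coordinates are from the bounding-box lower-left.
Bottom flange: 290 × 12, A = 3 480 mm², y = 6 mm, Ī = 41 760 mm⁴.
Web: 20 × 360, A = 7 200 mm², y = 192 mm, Ī = 77 760 000 mm⁴.
Top flange: 290 × 12, A = 3 480 mm², y = 378 mm, Ī = 41 760 mm⁴.
Transfer each piece to the bottom edge using Ī + A·d² with d = y − 0:
  bottom flange: d = 6 mm → contributes +167 040 mm⁴
  web: d = 192 mm → contributes +343 180 800 mm⁴
  top flange: d = 378 mm → contributes +497 278 080 mm⁴
Total I = 840 625 920 mm⁴.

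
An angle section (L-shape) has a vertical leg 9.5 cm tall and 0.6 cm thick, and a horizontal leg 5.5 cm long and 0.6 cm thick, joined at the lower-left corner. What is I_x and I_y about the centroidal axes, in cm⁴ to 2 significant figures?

I_x ≈ 81 cm⁴, I_y ≈ 21 cm⁴

Decompose the section into non-overlapping parts with the origin at the bottom-left of its bounding rectangle.
Vertical leg: 0.6 × 9.5, A = 5.7 cm², y = 4.75 cm, Ī = 42.87 cm⁴.
Horizontal leg (remainder): 4.9 × 0.6, A = 2.94 cm², y = 0.3 cm, Ī = 0.0882 cm⁴.
Centroid: ȳ = ΣA·y / ΣA = 3.236 cm.
Transfer each piece to the centroidal x-axis using Ī + A·d² with d = y − 3.236:
  vertical leg: d = 1.514 cm → contributes +55.94 cm⁴
  horizontal leg (remainder): d = -2.936 cm → contributes +25.43 cm⁴
Total I = 81.37 cm⁴.
For the y-axis: x̄ = 1.236 cm.
Repeating about the centroidal y-axis gives I_y = 20.72 cm⁴.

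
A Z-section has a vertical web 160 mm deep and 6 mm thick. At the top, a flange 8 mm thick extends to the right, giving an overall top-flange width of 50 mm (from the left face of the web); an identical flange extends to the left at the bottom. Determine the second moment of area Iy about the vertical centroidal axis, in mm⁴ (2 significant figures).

Treat the section as a set of non-overlapping primitives; coordinates are from the bounding-box lower-left.
Web: 6 × 160, A = 960 mm², x = 47 mm, Ī = 2 880 mm⁴.
Top flange (beyond web): 44 × 8, A = 352 mm², x = 72 mm, Ī = 56 789 mm⁴.
Bottom flange (beyond web): 44 × 8, A = 352 mm², x = 22 mm, Ī = 56 789 mm⁴.
Centroid: x̄ = ΣA·x / ΣA = 47 mm.
Transfer each piece to the vertical centroidal axis using Ī + A·d² with d = x − 47:
  web: d = 0 mm → contributes +2 880 mm⁴
  top flange (beyond web): d = 25 mm → contributes +276 789 mm⁴
  bottom flange (beyond web): d = -25 mm → contributes +276 789 mm⁴
Total I = 556 459 mm⁴.

Iy ≈ 5.6 × 10⁵ mm⁴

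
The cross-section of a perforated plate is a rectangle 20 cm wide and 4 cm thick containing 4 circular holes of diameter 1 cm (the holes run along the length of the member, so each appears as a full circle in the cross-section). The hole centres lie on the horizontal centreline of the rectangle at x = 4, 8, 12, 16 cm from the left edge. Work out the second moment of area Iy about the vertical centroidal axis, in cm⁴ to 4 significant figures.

Iy ≈ 2604 cm⁴

Decompose the section into non-overlapping parts with the origin at the bottom-left of its bounding rectangle.
Plate: 20 × 4, A = 80 cm², x = 10 cm, Ī = 2666.67 cm⁴.
Hole 1 (subtracted): ⌀1, A = 0.785398 cm², x = 4 cm, Ī = 0.0490874 cm⁴.
Hole 2 (subtracted): ⌀1, A = 0.785398 cm², x = 8 cm, Ī = 0.0490874 cm⁴.
Hole 3 (subtracted): ⌀1, A = 0.785398 cm², x = 12 cm, Ī = 0.0490874 cm⁴.
Hole 4 (subtracted): ⌀1, A = 0.785398 cm², x = 16 cm, Ī = 0.0490874 cm⁴.
By symmetry the centroid is at mid-width, x̄ = 10 cm.
Transfer each piece to the vertical centroidal axis using Ī + A·d² with d = x − 10:
  plate: d = 0 cm → contributes +2666.67 cm⁴
  hole 1: d = -6 cm → contributes −28.3234 cm⁴
  hole 2: d = -2 cm → contributes −3.19068 cm⁴
  hole 3: d = 2 cm → contributes −3.19068 cm⁴
  hole 4: d = 6 cm → contributes −28.3234 cm⁴
Total I = 2603.64 cm⁴.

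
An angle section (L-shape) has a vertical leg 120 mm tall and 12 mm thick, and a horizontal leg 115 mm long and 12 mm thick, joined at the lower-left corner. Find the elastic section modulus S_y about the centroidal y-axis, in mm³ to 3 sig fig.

S_y ≈ 4.01 × 10⁴ mm³

Treat the section as a set of non-overlapping primitives; coordinates are from the bounding-box lower-left.
Vertical leg: 12 × 120, A = 1 440 mm², x = 6 mm, Ī = 17 280 mm⁴.
Horizontal leg (remainder): 103 × 12, A = 1 236 mm², x = 63.5 mm, Ī = 1 092 727 mm⁴.
Centroid: x̄ = ΣA·x / ΣA = 32.558 mm.
Transfer each piece to the centroidal y-axis using Ī + A·d² with d = x − 32.558:
  vertical leg: d = -26.558 mm → contributes +1 032 974 mm⁴
  horizontal leg (remainder): d = 30.942 mm → contributes +2 276 060 mm⁴
Total I = 3 309 034 mm⁴.
Extreme fibre distance c = 82.442 mm; S = I/c = 40 138 mm³.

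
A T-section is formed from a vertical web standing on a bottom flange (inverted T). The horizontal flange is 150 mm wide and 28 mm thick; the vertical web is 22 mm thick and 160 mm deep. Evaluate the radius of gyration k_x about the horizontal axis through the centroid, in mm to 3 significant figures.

k_x ≈ 56.6 mm

Split into non-overlapping primitives; take the origin at the lower-left of the bounding box.
Flange: 150 × 28, A = 4 200 mm², y = 14 mm, Ī = 274 400 mm⁴.
Web: 22 × 160, A = 3 520 mm², y = 108 mm, Ī = 7 509 333 mm⁴.
Centroid: ȳ = ΣA·y / ΣA = 56.86 mm.
Transfer each piece to the horizontal axis through the centroid using Ī + A·d² with d = y − 56.86:
  flange: d = -42.86 mm → contributes +7 989 752 mm⁴
  web: d = 51.14 mm → contributes +16 715 151 mm⁴
Total I = 24 704 902 mm⁴.
Radius of gyration: k = √(I/A) = √(24 704 902 / 7 720) = 56.57 mm.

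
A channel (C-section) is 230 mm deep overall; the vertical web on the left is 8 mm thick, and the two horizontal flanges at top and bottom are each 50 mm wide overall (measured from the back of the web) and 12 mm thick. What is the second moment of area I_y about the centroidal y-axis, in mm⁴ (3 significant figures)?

Decompose the section into non-overlapping parts with the origin at the bottom-left of its bounding rectangle.
Web: 8 × 230, A = 1 840 mm², x = 4 mm, Ī = 9813.3 mm⁴.
Top flange (beyond web): 42 × 12, A = 504 mm², x = 29 mm, Ī = 74 088 mm⁴.
Bottom flange (beyond web): 42 × 12, A = 504 mm², x = 29 mm, Ī = 74 088 mm⁴.
Centroid: x̄ = ΣA·x / ΣA = 12.848 mm.
Transfer each piece to the centroidal y-axis using Ī + A·d² with d = x − 12.848:
  web: d = -8.8483 mm → contributes +153 872 mm⁴
  top flange (beyond web): d = 16.152 mm → contributes +205 570 mm⁴
  bottom flange (beyond web): d = 16.152 mm → contributes +205 570 mm⁴
Total I = 565 012 mm⁴.

I_y ≈ 5.65 × 10⁵ mm⁴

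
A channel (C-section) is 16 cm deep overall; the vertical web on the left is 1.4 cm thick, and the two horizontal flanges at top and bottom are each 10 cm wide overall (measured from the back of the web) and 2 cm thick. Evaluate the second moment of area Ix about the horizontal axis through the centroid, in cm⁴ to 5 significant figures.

Ix ≈ 2174.9 cm⁴

Break the section into simple shapes (no overlaps), measuring from the bottom-left corner of the bounding box.
Web: 1.4 × 16, A = 22.4 cm², y = 8 cm, Ī = 477.8667 cm⁴.
Top flange (beyond web): 8.6 × 2, A = 17.2 cm², y = 15 cm, Ī = 5.733333 cm⁴.
Bottom flange (beyond web): 8.6 × 2, A = 17.2 cm², y = 1 cm, Ī = 5.733333 cm⁴.
By symmetry the centroid is at mid-height, ȳ = 8 cm.
Transfer each piece to the horizontal axis through the centroid using Ī + A·d² with d = y − 8:
  web: d = 0 cm → contributes +477.8667 cm⁴
  top flange (beyond web): d = 7 cm → contributes +848.5333 cm⁴
  bottom flange (beyond web): d = -7 cm → contributes +848.5333 cm⁴
Total I = 2174.933 cm⁴.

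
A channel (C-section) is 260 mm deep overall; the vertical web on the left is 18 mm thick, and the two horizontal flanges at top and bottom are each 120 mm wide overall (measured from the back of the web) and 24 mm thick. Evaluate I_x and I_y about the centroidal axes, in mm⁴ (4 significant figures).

Treat the section as a set of non-overlapping primitives; coordinates are from the bounding-box lower-left.
Web: 18 × 260, A = 4 680 mm², y = 130 mm, Ī = 26 364 000 mm⁴.
Top flange (beyond web): 102 × 24, A = 2 448 mm², y = 248 mm, Ī = 117 504 mm⁴.
Bottom flange (beyond web): 102 × 24, A = 2 448 mm², y = 12 mm, Ī = 117 504 mm⁴.
By symmetry the centroid is at mid-height, ȳ = 130 mm.
Transfer each piece to the centroidal x-axis using Ī + A·d² with d = y − 130:
  web: d = 0 mm → contributes +26 364 000 mm⁴
  top flange (beyond web): d = 118 mm → contributes +34 203 456 mm⁴
  bottom flange (beyond web): d = -118 mm → contributes +34 203 456 mm⁴
Total I = 94 770 912 mm⁴.
For the y-axis: x̄ = 39.6767 mm.
Repeating about the centroidal y-axis gives I_y = 12 985 207 mm⁴.

I_x ≈ 9.477 × 10⁷ mm⁴, I_y ≈ 1.299 × 10⁷ mm⁴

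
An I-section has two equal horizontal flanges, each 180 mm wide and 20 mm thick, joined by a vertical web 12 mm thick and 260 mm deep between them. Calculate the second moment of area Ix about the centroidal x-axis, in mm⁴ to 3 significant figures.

Ix ≈ 1.59 × 10⁸ mm⁴

Split into non-overlapping primitives; take the origin at the lower-left of the bounding box.
Bottom flange: 180 × 20, A = 3 600 mm², y = 10 mm, Ī = 120 000 mm⁴.
Web: 12 × 260, A = 3 120 mm², y = 150 mm, Ī = 17 576 000 mm⁴.
Top flange: 180 × 20, A = 3 600 mm², y = 290 mm, Ī = 120 000 mm⁴.
By symmetry the centroid is at mid-height, ȳ = 150 mm.
Transfer each piece to the centroidal x-axis using Ī + A·d² with d = y − 150:
  bottom flange: d = -140 mm → contributes +70 680 000 mm⁴
  web: d = 0 mm → contributes +17 576 000 mm⁴
  top flange: d = 140 mm → contributes +70 680 000 mm⁴
Total I = 158 936 000 mm⁴.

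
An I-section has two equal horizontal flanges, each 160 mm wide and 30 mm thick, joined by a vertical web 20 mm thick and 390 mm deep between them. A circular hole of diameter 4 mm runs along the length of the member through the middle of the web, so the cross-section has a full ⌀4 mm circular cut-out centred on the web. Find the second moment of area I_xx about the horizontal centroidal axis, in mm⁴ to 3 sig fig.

I_xx ≈ 5.23 × 10⁸ mm⁴

Decompose the section into non-overlapping parts with the origin at the bottom-left of its bounding rectangle.
Bottom flange: 160 × 30, A = 4 800 mm², y = 15 mm, Ī = 360 000 mm⁴.
Web: 20 × 390, A = 7 800 mm², y = 225 mm, Ī = 98 865 000 mm⁴.
Top flange: 160 × 30, A = 4 800 mm², y = 435 mm, Ī = 360 000 mm⁴.
Hole (subtracted): ⌀4, A = 12.566 mm², y = 225 mm, Ī = 12.566 mm⁴.
By symmetry the centroid is at mid-height, ȳ = 225 mm.
Transfer each piece to the horizontal centroidal axis using Ī + A·d² with d = y − 225:
  bottom flange: d = -210 mm → contributes +212 040 000 mm⁴
  web: d = 0 mm → contributes +98 865 000 mm⁴
  top flange: d = 210 mm → contributes +212 040 000 mm⁴
  hole: d = 0 mm → contributes −12.566 mm⁴
Total I = 522 944 987 mm⁴.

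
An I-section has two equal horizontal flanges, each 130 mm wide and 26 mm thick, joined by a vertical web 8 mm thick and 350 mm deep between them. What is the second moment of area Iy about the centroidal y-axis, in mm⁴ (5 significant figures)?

Iy ≈ 9.5353 × 10⁶ mm⁴

Decompose the section into non-overlapping parts with the origin at the bottom-left of its bounding rectangle.
Bottom flange: 130 × 26, A = 3 380 mm², x = 65 mm, Ī = 4 760 167 mm⁴.
Web: 8 × 350, A = 2 800 mm², x = 65 mm, Ī = 14933.33 mm⁴.
Top flange: 130 × 26, A = 3 380 mm², x = 65 mm, Ī = 4 760 167 mm⁴.
By symmetry the centroid is at mid-width, x̄ = 65 mm.
All pieces are centred on the centroidal y-axis, so I = ΣĪ = 9 535 267 mm⁴.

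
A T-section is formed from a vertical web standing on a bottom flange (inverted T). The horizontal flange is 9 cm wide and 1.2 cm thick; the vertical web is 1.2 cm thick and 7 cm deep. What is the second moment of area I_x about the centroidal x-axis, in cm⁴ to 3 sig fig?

I_x ≈ 115 cm⁴

Treat the section as a set of non-overlapping primitives; coordinates are from the bounding-box lower-left.
Flange: 9 × 1.2, A = 10.8 cm², y = 0.6 cm, Ī = 1.296 cm⁴.
Web: 1.2 × 7, A = 8.4 cm², y = 4.7 cm, Ī = 34.3 cm⁴.
Centroid: ȳ = ΣA·y / ΣA = 2.3938 cm.
Transfer each piece to the centroidal x-axis using Ī + A·d² with d = y − 2.3938:
  flange: d = -1.7938 cm → contributes +36.045 cm⁴
  web: d = 2.3063 cm → contributes +78.978 cm⁴
Total I = 115.02 cm⁴.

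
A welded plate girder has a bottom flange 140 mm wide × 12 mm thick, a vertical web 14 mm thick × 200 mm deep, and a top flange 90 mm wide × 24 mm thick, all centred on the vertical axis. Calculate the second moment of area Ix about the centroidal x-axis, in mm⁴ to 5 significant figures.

Ix ≈ 5.4815 × 10⁷ mm⁴

Break the section into simple shapes (no overlaps), measuring from the bottom-left corner of the bounding box.
Bottom plate: 140 × 12, A = 1 680 mm², y = 6 mm, Ī = 20 160 mm⁴.
Web plate: 14 × 200, A = 2 800 mm², y = 112 mm, Ī = 9 333 333 mm⁴.
Top plate: 90 × 24, A = 2 160 mm², y = 224 mm, Ī = 103 680 mm⁴.
Centroid: ȳ = ΣA·y / ΣA = 121.6145 mm.
Transfer each piece to the centroidal x-axis using Ī + A·d² with d = y − 121.6145:
  bottom plate: d = -115.6145 mm → contributes +22 476 221 mm⁴
  web plate: d = -9.614458 mm → contributes +9 592 159 mm⁴
  top plate: d = 102.3855 mm → contributes +22 746 526 mm⁴
Total I = 54 814 906 mm⁴.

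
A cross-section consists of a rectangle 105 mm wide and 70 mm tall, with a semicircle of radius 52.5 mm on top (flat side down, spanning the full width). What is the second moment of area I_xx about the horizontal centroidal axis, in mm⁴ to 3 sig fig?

I_xx ≈ 1.28 × 10⁷ mm⁴

Decompose the section into non-overlapping parts with the origin at the bottom-left of its bounding rectangle.
Rectangular body: 105 × 70, A = 7 350 mm², y = 35 mm, Ī = 3 001 250 mm⁴.
Semicircular cap: semicircle r = 52.5, A = 4329.5 mm², y = 92.282 mm, Ī = 833 814 mm⁴.
Centroid: ȳ = ΣA·y / ΣA = 56.234 mm.
Transfer each piece to the horizontal centroidal axis using Ī + A·d² with d = y − 56.234:
  rectangular body: d = -21.234 mm → contributes +6 315 207 mm⁴
  semicircular cap: d = 36.048 mm → contributes +6 459 763 mm⁴
Total I = 12 774 971 mm⁴.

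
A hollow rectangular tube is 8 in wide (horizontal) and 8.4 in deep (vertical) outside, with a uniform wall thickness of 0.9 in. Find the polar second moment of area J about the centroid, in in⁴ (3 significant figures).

J ≈ 474 in⁴

Decompose the section into non-overlapping parts with the origin at the bottom-left of its bounding rectangle.
Outer rectangle: 8 × 8.4, A = 67.2 in², y = 4.2 in, Ī = 395.14 in⁴.
Inner void (subtracted): 6.2 × 6.6, A = 40.92 in², y = 4.2 in, Ī = 148.54 in⁴.
By symmetry the centroid is at mid-height, ȳ = 4.2 in.
All pieces are centred on the centroidal x-axis, so I = ΣĪ (holes subtracted) = 246.6 in⁴.
Repeating about the centroidal y-axis gives I_y = 227.32 in⁴.
Polar second moment: J = I_x + I_y = 473.92 in⁴.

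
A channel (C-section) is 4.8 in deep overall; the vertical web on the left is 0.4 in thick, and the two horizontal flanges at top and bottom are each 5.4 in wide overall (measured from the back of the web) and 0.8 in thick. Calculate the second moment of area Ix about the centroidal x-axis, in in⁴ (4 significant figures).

Ix ≈ 36.11 in⁴

Split into non-overlapping primitives; take the origin at the lower-left of the bounding box.
Web: 0.4 × 4.8, A = 1.92 in², y = 2.4 in, Ī = 3.6864 in⁴.
Top flange (beyond web): 5 × 0.8, A = 4 in², y = 4.4 in, Ī = 0.213333 in⁴.
Bottom flange (beyond web): 5 × 0.8, A = 4 in², y = 0.4 in, Ī = 0.213333 in⁴.
By symmetry the centroid is at mid-height, ȳ = 2.4 in.
Transfer each piece to the centroidal x-axis using Ī + A·d² with d = y − 2.4:
  web: d = 0 in → contributes +3.6864 in⁴
  top flange (beyond web): d = 2 in → contributes +16.2133 in⁴
  bottom flange (beyond web): d = -2 in → contributes +16.2133 in⁴
Total I = 36.1131 in⁴.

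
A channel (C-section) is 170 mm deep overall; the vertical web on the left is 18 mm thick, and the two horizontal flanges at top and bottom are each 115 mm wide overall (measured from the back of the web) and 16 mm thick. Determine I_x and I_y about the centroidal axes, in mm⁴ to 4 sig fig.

I_x ≈ 2.584 × 10⁷ mm⁴, I_y ≈ 7.611 × 10⁶ mm⁴

Break the section into simple shapes (no overlaps), measuring from the bottom-left corner of the bounding box.
Web: 18 × 170, A = 3 060 mm², y = 85 mm, Ī = 7 369 500 mm⁴.
Top flange (beyond web): 97 × 16, A = 1 552 mm², y = 162 mm, Ī = 33109.3 mm⁴.
Bottom flange (beyond web): 97 × 16, A = 1 552 mm², y = 8 mm, Ī = 33109.3 mm⁴.
By symmetry the centroid is at mid-height, ȳ = 85 mm.
Transfer each piece to the centroidal x-axis using Ī + A·d² with d = y − 85:
  web: d = 0 mm → contributes +7 369 500 mm⁴
  top flange (beyond web): d = 77 mm → contributes +9 234 917 mm⁴
  bottom flange (beyond web): d = -77 mm → contributes +9 234 917 mm⁴
Total I = 25 839 335 mm⁴.
For the y-axis: x̄ = 37.9552 mm.
Repeating about the centroidal y-axis gives I_y = 7 611 086 mm⁴.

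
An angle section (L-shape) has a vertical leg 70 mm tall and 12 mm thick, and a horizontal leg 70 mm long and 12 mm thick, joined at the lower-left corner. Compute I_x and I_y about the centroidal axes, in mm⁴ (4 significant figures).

Break the section into simple shapes (no overlaps), measuring from the bottom-left corner of the bounding box.
Vertical leg: 12 × 70, A = 840 mm², y = 35 mm, Ī = 343 000 mm⁴.
Horizontal leg (remainder): 58 × 12, A = 696 mm², y = 6 mm, Ī = 8 352 mm⁴.
Centroid: ȳ = ΣA·y / ΣA = 21.8594 mm.
Transfer each piece to the centroidal x-axis using Ī + A·d² with d = y − 21.8594:
  vertical leg: d = 13.1406 mm → contributes +488 048 mm⁴
  horizontal leg (remainder): d = -15.8594 mm → contributes +183 410 mm⁴
Total I = 671 458 mm⁴.
For the y-axis: x̄ = 21.8594 mm.
Repeating about the centroidal y-axis gives I_y = 671 458 mm⁴.

I_x ≈ 6.715 × 10⁵ mm⁴, I_y ≈ 6.715 × 10⁵ mm⁴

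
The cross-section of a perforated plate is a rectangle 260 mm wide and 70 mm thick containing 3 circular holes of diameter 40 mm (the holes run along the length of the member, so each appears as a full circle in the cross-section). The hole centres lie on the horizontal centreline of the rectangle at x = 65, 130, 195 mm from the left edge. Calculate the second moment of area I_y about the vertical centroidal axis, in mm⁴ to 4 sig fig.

I_y ≈ 9.153 × 10⁷ mm⁴

Split into non-overlapping primitives; take the origin at the lower-left of the bounding box.
Plate: 260 × 70, A = 18 200 mm², x = 130 mm, Ī = 102 526 667 mm⁴.
Hole 1 (subtracted): ⌀40, A = 1256.64 mm², x = 65 mm, Ī = 125 664 mm⁴.
Hole 2 (subtracted): ⌀40, A = 1256.64 mm², x = 130 mm, Ī = 125 664 mm⁴.
Hole 3 (subtracted): ⌀40, A = 1256.64 mm², x = 195 mm, Ī = 125 664 mm⁴.
By symmetry the centroid is at mid-width, x̄ = 130 mm.
Transfer each piece to the vertical centroidal axis using Ī + A·d² with d = x − 130:
  plate: d = 0 mm → contributes +102 526 667 mm⁴
  hole 1: d = -65 mm → contributes −5 434 955 mm⁴
  hole 2: d = 0 mm → contributes −125 664 mm⁴
  hole 3: d = 65 mm → contributes −5 434 955 mm⁴
Total I = 91 531 092 mm⁴.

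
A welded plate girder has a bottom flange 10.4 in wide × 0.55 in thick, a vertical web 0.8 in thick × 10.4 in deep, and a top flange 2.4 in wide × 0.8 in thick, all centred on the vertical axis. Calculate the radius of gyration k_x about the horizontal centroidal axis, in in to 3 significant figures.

k_x ≈ 4.19 in

Split into non-overlapping primitives; take the origin at the lower-left of the bounding box.
Bottom plate: 10.4 × 0.55, A = 5.72 in², y = 0.275 in, Ī = 0.14419 in⁴.
Web plate: 0.8 × 10.4, A = 8.32 in², y = 5.75 in, Ī = 74.991 in⁴.
Top plate: 2.4 × 0.8, A = 1.92 in², y = 11.35 in, Ī = 0.1024 in⁴.
Centroid: ȳ = ΣA·y / ΣA = 4.4615 in.
Transfer each piece to the horizontal centroidal axis using Ī + A·d² with d = y − 4.4615:
  bottom plate: d = -4.1865 in → contributes +100.4 in⁴
  web plate: d = 1.2885 in → contributes +88.805 in⁴
  top plate: d = 6.8885 in → contributes +91.21 in⁴
Total I = 280.41 in⁴.
Radius of gyration: k = √(I/A) = √(280.41 / 15.96) = 4.1916 in.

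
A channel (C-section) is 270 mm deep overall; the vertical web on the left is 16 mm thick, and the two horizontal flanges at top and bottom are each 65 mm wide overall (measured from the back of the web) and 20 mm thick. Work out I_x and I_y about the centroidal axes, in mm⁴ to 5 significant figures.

I_x ≈ 5.6934 × 10⁷ mm⁴, I_y ≈ 1.9084 × 10⁶ mm⁴

Decompose the section into non-overlapping parts with the origin at the bottom-left of its bounding rectangle.
Web: 16 × 270, A = 4 320 mm², y = 135 mm, Ī = 26 244 000 mm⁴.
Top flange (beyond web): 49 × 20, A = 980 mm², y = 260 mm, Ī = 32666.67 mm⁴.
Bottom flange (beyond web): 49 × 20, A = 980 mm², y = 10 mm, Ī = 32666.67 mm⁴.
By symmetry the centroid is at mid-height, ȳ = 135 mm.
Transfer each piece to the centroidal x-axis using Ī + A·d² with d = y − 135:
  web: d = 0 mm → contributes +26 244 000 mm⁴
  top flange (beyond web): d = 125 mm → contributes +15 345 167 mm⁴
  bottom flange (beyond web): d = -125 mm → contributes +15 345 167 mm⁴
Total I = 56 934 333 mm⁴.
For the y-axis: x̄ = 18.14331 mm.
Repeating about the centroidal y-axis gives I_y = 1 908 444 mm⁴.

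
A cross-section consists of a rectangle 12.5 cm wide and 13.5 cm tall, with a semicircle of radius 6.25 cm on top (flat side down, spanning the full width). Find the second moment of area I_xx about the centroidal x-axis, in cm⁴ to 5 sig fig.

Treat the section as a set of non-overlapping primitives; coordinates are from the bounding-box lower-left.
Rectangular body: 12.5 × 13.5, A = 168.75 cm², y = 6.75 cm, Ī = 2562.891 cm⁴.
Semicircular cap: semicircle r = 6.25, A = 61.35923 cm², y = 16.15258 cm, Ī = 167.4758 cm⁴.
Centroid: ȳ = ΣA·y / ΣA = 9.257223 cm.
Transfer each piece to the centroidal x-axis using Ī + A·d² with d = y − 9.257223:
  rectangular body: d = -2.507223 cm → contributes +3623.682 cm⁴
  semicircular cap: d = 6.895359 cm → contributes +3084.86 cm⁴
Total I = 6708.542 cm⁴.

I_xx ≈ 6708.5 cm⁴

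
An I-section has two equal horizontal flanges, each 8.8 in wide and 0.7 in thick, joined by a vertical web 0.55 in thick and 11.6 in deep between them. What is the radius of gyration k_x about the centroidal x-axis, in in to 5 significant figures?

Decompose the section into non-overlapping parts with the origin at the bottom-left of its bounding rectangle.
Bottom flange: 8.8 × 0.7, A = 6.16 in², y = 0.35 in, Ī = 0.2515333 in⁴.
Web: 0.55 × 11.6, A = 6.38 in², y = 6.5 in, Ī = 71.54107 in⁴.
Top flange: 8.8 × 0.7, A = 6.16 in², y = 12.65 in, Ī = 0.2515333 in⁴.
By symmetry the centroid is at mid-height, ȳ = 6.5 in.
Transfer each piece to the centroidal x-axis using Ī + A·d² with d = y − 6.5:
  bottom flange: d = -6.15 in → contributes +233.2381 in⁴
  web: d = 0 in → contributes +71.54107 in⁴
  top flange: d = 6.15 in → contributes +233.2381 in⁴
Total I = 538.0173 in⁴.
Radius of gyration: k = √(I/A) = √(538.0173 / 18.7) = 5.363859 in.

k_x ≈ 5.3639 in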